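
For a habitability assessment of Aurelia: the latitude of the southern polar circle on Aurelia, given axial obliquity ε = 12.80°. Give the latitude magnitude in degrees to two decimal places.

The polar circle is the lowest latitude that experiences at least one full rotation of continuous darkness at the northern-summer solstice; it lies at |ϕ| = 90° − ε = 90° − 12.80° = 77.20°.

77.20°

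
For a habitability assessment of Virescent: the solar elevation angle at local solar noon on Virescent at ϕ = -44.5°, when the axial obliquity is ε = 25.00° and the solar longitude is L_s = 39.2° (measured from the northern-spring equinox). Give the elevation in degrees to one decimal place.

30.0°

Solar declination: sin δ = sin ε · sin L_s = sin 25.00° × sin 39.2° = 0.26711, so δ = +15.492°.
At local noon the hour angle is zero, so the zenith angle equals |ϕ − δ| = |-44.5° − (+15.492°)| = 59.992°.
Elevation = 90° − 59.992° = 30.0°.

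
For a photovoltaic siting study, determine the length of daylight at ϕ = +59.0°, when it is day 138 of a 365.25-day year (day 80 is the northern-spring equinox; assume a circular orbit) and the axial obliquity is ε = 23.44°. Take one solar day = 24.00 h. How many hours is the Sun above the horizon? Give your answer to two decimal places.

16.82 h

Solar longitude: L_s = 360° × (138 − 80)/365.25 = 57.166°.
sin δ = sin 23.44° × sin 57.166° = 0.33424, so δ = +19.526°.
cos h₀ = −tan ϕ · tan δ = −tan(+59.0°) × tan(+19.526°) = -0.5902, so h₀ = 2.2021 rad = 126.17°.
Daylight = 2h₀/(2π) × 24.00 h = (2.2021/π) × 24.00 = 16.82 h.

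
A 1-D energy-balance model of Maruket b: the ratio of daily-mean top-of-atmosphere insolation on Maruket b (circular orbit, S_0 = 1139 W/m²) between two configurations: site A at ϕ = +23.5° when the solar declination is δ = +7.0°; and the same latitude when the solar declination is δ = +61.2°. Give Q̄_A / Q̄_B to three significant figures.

— Configuration A (ϕ=+23.5°):
cos h₀ = −tan(+23.5°) tan(+7.000°) = -0.0534, h₀ = 1.6242 rad.
Bracket: h₀ sin ϕ sin δ + cos ϕ cos δ sin h₀ = 1.6242×0.39875×0.12187 + 0.91706×0.99255×0.99857 = 0.078929 + 0.908926 = 0.987855.
Q̄ = (S_0/π) × [bracket] = (1139/π) × 0.987855 = 358.15 W/m².
— Configuration B (ϕ=+23.5°):
cos h₀ = −tan(+23.5°) tan(+61.200°) = -0.7909, h₀ = 2.4831 rad.
Bracket: h₀ sin ϕ sin δ + cos ϕ cos δ sin h₀ = 2.4831×0.39875×0.87631 + 0.91706×0.48175×0.61192 = 0.867666 + 0.270342 = 1.138008.
Q̄ = (S_0/π) × [bracket] = (1139/π) × 1.138008 = 412.59 W/m².
Ratio Q̄_A / Q̄_B = 358.15 / 412.59 = 0.8681.

Q̄_A / Q̄_B ≈ 0.868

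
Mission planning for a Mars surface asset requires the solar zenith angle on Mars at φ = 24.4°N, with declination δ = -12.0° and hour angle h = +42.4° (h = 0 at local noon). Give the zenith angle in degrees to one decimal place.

θ_z = 55.1°

cos θ_z = sin φ sin δ + cos φ cos δ cos h = -0.085889 + 0.657803 = 0.571914.
θ_z = arccos(0.571914) = 55.1°.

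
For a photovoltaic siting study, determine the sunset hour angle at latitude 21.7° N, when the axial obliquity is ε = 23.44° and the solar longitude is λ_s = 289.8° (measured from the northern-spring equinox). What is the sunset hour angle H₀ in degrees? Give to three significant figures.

H₀ = 80.8°

Solar declination: sin δ = sin ε · sin λ_s = sin 23.44° × sin 289.8° = -0.37427, so δ = -21.979°.
cos H₀ = −tan φ · tan δ = −tan(+21.7°) × tan(-21.979°) = 0.1606, so H₀ = 1.4095 rad = 80.76°.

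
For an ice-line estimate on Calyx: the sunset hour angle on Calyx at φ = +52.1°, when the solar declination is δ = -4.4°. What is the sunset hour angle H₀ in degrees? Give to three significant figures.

cos H₀ = −tan φ · tan δ = −tan(+52.1°) × tan(-4.400°) = 0.0988, so H₀ = 1.4718 rad = 84.33°.

H₀ = 84.3°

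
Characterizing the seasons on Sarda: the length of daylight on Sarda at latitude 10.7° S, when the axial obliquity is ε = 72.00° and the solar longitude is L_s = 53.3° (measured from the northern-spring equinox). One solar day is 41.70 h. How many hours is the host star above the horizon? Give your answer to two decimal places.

Solar declination: sin δ = sin ε · sin L_s = sin 72.00° × sin 53.3° = 0.76253, so δ = +49.688°.
cos h₀ = −tan ϕ · tan δ = −tan(-10.7°) × tan(+49.688°) = 0.2227, so h₀ = 1.3462 rad = 77.13°.
Daylight = 2h₀/(2π) × 41.70 h = (1.3462/π) × 41.70 = 17.87 h.

17.87 h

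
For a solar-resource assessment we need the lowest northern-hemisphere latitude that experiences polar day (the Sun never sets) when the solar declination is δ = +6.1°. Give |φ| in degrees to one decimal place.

Polar day requires cos H₀ = −tan φ tan δ ≤ −1, i.e. tan φ tan δ ≥ 1.
The boundary is |tan φ| · |tan δ| = 1, so |φ| = 90° − |δ| = 90° − 6.1° = 83.9° in the northern hemisphere.

|φ| = 83.9°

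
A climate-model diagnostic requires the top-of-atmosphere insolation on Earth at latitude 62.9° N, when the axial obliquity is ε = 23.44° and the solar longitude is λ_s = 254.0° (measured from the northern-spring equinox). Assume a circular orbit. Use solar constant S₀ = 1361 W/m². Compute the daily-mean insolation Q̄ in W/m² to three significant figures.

Q̄ ≈ 14.5 W/m²

Solar declination: sin δ = sin ε · sin λ_s = sin 23.44° × sin 254.0° = -0.38238, so δ = -22.481°.
cos H₀ = −tan(+62.9°) tan(-22.481°) = 0.8087, H₀ = 0.6289 rad.
Bracket: H₀ sin φ sin δ + cos φ cos δ sin H₀ = 0.6289×0.89021×-0.38238 + 0.45554×0.92401×0.58824 = -0.214077 + 0.247604 = 0.033527.
Q̄ = (S₀/π) × [bracket] = (1361/π) × 0.033527 = 14.52 W/m².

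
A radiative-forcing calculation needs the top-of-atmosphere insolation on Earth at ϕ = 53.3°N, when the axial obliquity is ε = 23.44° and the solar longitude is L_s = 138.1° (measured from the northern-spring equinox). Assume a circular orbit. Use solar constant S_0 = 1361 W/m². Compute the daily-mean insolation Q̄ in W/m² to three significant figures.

Q̄ ≈ 412 W/m²

Solar declination: sin δ = sin ε · sin L_s = sin 23.44° × sin 138.1° = 0.26566, so δ = +15.406°.
cos h₀ = −tan(+53.3°) tan(+15.406°) = -0.3697, h₀ = 1.9495 rad.
Bracket: h₀ sin ϕ sin δ + cos ϕ cos δ sin h₀ = 1.9495×0.80178×0.26566 + 0.59763×0.96407×0.92916 = 0.415245 + 0.535342 = 0.950587.
Q̄ = (S_0/π) × [bracket] = (1361/π) × 0.950587 = 411.8 W/m².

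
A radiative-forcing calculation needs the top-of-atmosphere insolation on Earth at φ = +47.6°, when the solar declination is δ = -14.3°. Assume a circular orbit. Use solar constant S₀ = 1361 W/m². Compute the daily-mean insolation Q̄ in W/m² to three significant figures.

cos H₀ = −tan(+47.6°) tan(-14.300°) = 0.2791, H₀ = 1.2879 rad.
Bracket: H₀ sin φ sin δ + cos φ cos δ sin H₀ = 1.2879×0.73846×-0.24700 + 0.67430×0.96902×0.96025 = -0.234912 + 0.627437 = 0.392525.
Q̄ = (S₀/π) × [bracket] = (1361/π) × 0.392525 = 170.0 W/m².

Q̄ ≈ 170 W/m²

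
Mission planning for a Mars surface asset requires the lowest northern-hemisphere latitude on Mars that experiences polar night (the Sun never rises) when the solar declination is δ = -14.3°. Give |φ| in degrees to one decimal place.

Polar night requires cos H₀ = −tan φ tan δ ≥ 1, i.e. tan φ tan δ ≤ −1.
The boundary is |tan φ| · |tan δ| = 1, so |φ| = 90° − |δ| = 90° − 14.3° = 75.7° in the northern hemisphere.

|φ| = 75.7°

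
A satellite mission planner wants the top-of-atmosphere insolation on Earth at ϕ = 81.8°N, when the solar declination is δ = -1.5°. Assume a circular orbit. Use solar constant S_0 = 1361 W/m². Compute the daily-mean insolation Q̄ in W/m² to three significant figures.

cos h₀ = −tan(+81.8°) tan(-1.500°) = 0.1817, h₀ = 1.3881 rad.
Bracket: h₀ sin ϕ sin δ + cos ϕ cos δ sin h₀ = 1.3881×0.98978×-0.02618 + 0.14263×0.99966×0.98335 = -0.035969 + 0.140208 = 0.104239.
Q̄ = (S_0/π) × [bracket] = (1361/π) × 0.104239 = 45.16 W/m².

Q̄ ≈ 45.2 W/m²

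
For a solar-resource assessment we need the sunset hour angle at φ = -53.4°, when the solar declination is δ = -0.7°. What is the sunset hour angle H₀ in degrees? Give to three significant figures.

H₀ = 90.9°

cos H₀ = −tan φ · tan δ = −tan(-53.4°) × tan(-0.700°) = -0.0165, so H₀ = 1.5872 rad = 90.94°.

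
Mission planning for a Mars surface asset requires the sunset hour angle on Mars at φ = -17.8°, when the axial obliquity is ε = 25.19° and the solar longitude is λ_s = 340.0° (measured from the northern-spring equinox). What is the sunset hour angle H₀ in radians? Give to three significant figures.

H₀ = 1.62 rad

Solar declination: sin δ = sin ε · sin λ_s = sin 25.19° × sin 340.0° = -0.14557, so δ = -8.370°.
cos H₀ = −tan φ · tan δ = −tan(-17.8°) × tan(-8.370°) = -0.0472, so H₀ = 1.6181 rad = 92.71°.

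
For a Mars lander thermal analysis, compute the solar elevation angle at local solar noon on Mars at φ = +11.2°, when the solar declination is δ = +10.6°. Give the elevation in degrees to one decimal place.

89.4°

At local noon the hour angle is zero, so the zenith angle equals |φ − δ| = |+11.2° − (+10.600°)| = 0.600°.
Elevation = 90° − 0.600° = 89.4°.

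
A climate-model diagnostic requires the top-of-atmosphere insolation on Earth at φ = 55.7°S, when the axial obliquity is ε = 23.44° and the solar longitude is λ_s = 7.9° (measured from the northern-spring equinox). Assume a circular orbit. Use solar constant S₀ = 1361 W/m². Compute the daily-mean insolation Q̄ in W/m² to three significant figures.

Solar declination: sin δ = sin ε · sin λ_s = sin 23.44° × sin 7.9° = 0.05467, so δ = +3.134°.
cos H₀ = −tan(-55.7°) tan(+3.134°) = 0.0803, H₀ = 1.4904 rad.
Bracket: H₀ sin φ sin δ + cos φ cos δ sin H₀ = 1.4904×-0.82610×0.05467 + 0.56353×0.99850×0.99677 = -0.067311 + 0.560867 = 0.493556.
Q̄ = (S₀/π) × [bracket] = (1361/π) × 0.493556 = 213.8 W/m².

Q̄ ≈ 214 W/m²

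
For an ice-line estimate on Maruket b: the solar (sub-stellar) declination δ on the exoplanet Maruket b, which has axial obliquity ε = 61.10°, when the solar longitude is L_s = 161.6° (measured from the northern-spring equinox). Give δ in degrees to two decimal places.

sin δ = sin ε · sin L_s = sin 61.10° × sin 161.6° = 0.276340.
δ = arcsin(0.276340) = +16.04°.

δ = +16.04°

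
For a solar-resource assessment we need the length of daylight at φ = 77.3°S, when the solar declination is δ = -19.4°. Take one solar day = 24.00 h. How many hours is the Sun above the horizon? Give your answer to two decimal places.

24.00 h

Sunrise equation: cos H₀ = −tan φ · tan δ = -1.5626 ≤ −1, so the Sun never sets (polar day) and H₀ = π.
Daylight = 2H₀/(2π) × 24.00 h = (3.1416/π) × 24.00 = 24.00 h.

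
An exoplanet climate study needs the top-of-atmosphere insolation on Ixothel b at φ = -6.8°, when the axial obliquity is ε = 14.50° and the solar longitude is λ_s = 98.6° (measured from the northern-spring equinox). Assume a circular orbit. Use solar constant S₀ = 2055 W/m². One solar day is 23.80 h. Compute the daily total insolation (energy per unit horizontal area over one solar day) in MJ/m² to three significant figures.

51.4 MJ/m²

Solar declination: sin δ = sin ε · sin λ_s = sin 14.50° × sin 98.6° = 0.24756, so δ = +14.333°.
cos H₀ = −tan(-6.8°) tan(+14.333°) = 0.0305, H₀ = 1.5403 rad.
Bracket: H₀ sin φ sin δ + cos φ cos δ sin H₀ = 1.5403×-0.11840×0.24756 + 0.99297×0.96887×0.99954 = -0.045148 + 0.961616 = 0.916468.
Q̄ = (S₀/π) × [bracket] = (2055/π) × 0.916468 = 599.49 W/m².
Daily total = Q̄ × 23.80 h × 3600 s/h = 599.49 × 23.80 × 3600 / 10⁶ = 51.36 MJ/m².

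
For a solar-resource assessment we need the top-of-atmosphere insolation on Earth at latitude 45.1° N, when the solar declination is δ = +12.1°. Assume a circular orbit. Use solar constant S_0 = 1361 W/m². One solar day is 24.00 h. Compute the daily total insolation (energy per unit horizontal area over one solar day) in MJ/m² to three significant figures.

35.2 MJ/m²

cos h₀ = −tan(+45.1°) tan(+12.100°) = -0.2151, h₀ = 1.7876 rad.
Bracket: h₀ sin ϕ sin δ + cos ϕ cos δ sin h₀ = 1.7876×0.70834×0.20962 + 0.70587×0.97778×0.97659 = 0.265427 + 0.674028 = 0.939455.
Q̄ = (S_0/π) × [bracket] = (1361/π) × 0.939455 = 406.99 W/m².
Daily total = Q̄ × 24.00 h × 3600 s/h = 406.99 × 24.00 × 3600 / 10⁶ = 35.16 MJ/m².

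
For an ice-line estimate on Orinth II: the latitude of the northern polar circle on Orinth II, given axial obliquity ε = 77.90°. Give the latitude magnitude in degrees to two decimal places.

The polar circle is the lowest latitude that experiences at least one full rotation of continuous daylight at the northern-summer solstice; it lies at |φ| = 90° − ε = 90° − 77.90° = 12.10°.

12.10°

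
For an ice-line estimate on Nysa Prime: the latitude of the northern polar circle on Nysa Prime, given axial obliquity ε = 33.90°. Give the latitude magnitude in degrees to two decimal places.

The polar circle is the lowest latitude that experiences at least one full rotation of continuous daylight at the northern-summer solstice; it lies at |φ| = 90° − ε = 90° − 33.90° = 56.10°.

56.10°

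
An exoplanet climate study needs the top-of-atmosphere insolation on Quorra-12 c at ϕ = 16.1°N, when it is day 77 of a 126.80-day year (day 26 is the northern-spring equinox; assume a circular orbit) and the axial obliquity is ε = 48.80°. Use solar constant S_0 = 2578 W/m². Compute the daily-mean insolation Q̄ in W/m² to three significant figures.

Solar longitude: L_s = 360° × (77 − 26)/126.80 = 144.795°.
sin δ = sin 48.80° × sin 144.795° = 0.43377, so δ = +25.707°.
cos h₀ = −tan(+16.1°) tan(+25.707°) = -0.1390, h₀ = 1.7102 rad.
Bracket: h₀ sin ϕ sin δ + cos ϕ cos δ sin h₀ = 1.7102×0.27731×0.43377 + 0.96078×0.90102×0.99030 = 0.205718 + 0.857285 = 1.063003.
Q̄ = (S_0/π) × [bracket] = (2578/π) × 1.063003 = 872.3 W/m².

Q̄ ≈ 872 W/m²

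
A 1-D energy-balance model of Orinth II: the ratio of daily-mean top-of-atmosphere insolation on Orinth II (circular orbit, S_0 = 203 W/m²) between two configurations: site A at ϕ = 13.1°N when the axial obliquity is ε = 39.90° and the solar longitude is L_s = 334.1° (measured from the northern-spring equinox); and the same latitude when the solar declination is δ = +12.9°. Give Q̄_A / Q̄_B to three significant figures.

Q̄_A / Q̄_B ≈ 0.813

— Configuration A (ϕ=+13.1°):
Solar declination: sin δ = sin ε · sin L_s = sin 39.90° × sin 334.1° = -0.28019, so δ = -16.271°.
cos h₀ = −tan(+13.1°) tan(-16.271°) = 0.0679, h₀ = 1.5028 rad.
Bracket: h₀ sin ϕ sin δ + cos ϕ cos δ sin h₀ = 1.5028×0.22665×-0.28019 + 0.97398×0.95995×0.99769 = -0.095435 + 0.932812 = 0.837377.
Q̄ = (S_0/π) × [bracket] = (203/π) × 0.837377 = 54.109 W/m².
— Configuration B (ϕ=+13.1°):
cos h₀ = −tan(+13.1°) tan(+12.900°) = -0.0533, h₀ = 1.6241 rad.
Bracket: h₀ sin ϕ sin δ + cos ϕ cos δ sin h₀ = 1.6241×0.22665×0.22325 + 0.97398×0.97476×0.99858 = 0.082179 + 0.948049 = 1.030228.
Q̄ = (S_0/π) × [bracket] = (203/π) × 1.030228 = 66.570 W/m².
Ratio Q̄_A / Q̄_B = 54.109 / 66.570 = 0.8128.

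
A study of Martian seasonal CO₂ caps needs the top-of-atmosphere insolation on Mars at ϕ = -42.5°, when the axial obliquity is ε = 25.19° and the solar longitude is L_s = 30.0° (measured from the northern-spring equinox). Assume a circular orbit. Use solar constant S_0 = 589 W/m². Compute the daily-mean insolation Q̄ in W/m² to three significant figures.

Q̄ ≈ 95.4 W/m²

Solar declination: sin δ = sin ε · sin L_s = sin 25.19° × sin 30.0° = 0.21281, so δ = +12.287°.
cos h₀ = −tan(-42.5°) tan(+12.287°) = 0.1996, h₀ = 1.3699 rad.
Bracket: h₀ sin ϕ sin δ + cos ϕ cos δ sin h₀ = 1.3699×-0.67559×0.21281 + 0.73728×0.97709×0.97988 = -0.196954 + 0.705895 = 0.508941.
Q̄ = (S_0/π) × [bracket] = (589/π) × 0.508941 = 95.42 W/m².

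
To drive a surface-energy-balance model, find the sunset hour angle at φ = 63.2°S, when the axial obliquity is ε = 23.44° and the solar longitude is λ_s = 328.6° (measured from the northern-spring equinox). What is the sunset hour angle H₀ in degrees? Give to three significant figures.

H₀ = 115°

Solar declination: sin δ = sin ε · sin λ_s = sin 23.44° × sin 328.6° = -0.20725, so δ = -11.961°.
cos H₀ = −tan φ · tan δ = −tan(-63.2°) × tan(-11.961°) = -0.4194, so H₀ = 2.0036 rad = 114.80°.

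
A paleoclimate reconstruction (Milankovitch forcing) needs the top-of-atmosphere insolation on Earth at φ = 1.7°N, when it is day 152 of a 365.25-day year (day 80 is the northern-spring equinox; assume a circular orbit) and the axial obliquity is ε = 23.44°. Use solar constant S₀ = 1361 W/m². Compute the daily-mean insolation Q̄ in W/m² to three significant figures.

Solar longitude: λ_s = 360° × (152 − 80)/365.25 = 70.965°.
sin δ = sin 23.44° × sin 70.965° = 0.37604, so δ = +22.088°.
cos H₀ = −tan(+1.7°) tan(+22.088°) = -0.0120, H₀ = 1.5828 rad.
Bracket: H₀ sin φ sin δ + cos φ cos δ sin H₀ = 1.5828×0.02967×0.37604 + 0.99956×0.92660×0.99993 = 0.017659 + 0.926127 = 0.943786.
Q̄ = (S₀/π) × [bracket] = (1361/π) × 0.943786 = 408.9 W/m².

Q̄ ≈ 409 W/m²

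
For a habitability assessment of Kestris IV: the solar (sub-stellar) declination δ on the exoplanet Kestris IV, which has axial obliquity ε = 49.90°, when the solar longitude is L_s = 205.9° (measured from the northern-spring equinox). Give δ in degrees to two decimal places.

δ = -19.52°

sin δ = sin ε · sin L_s = sin 49.90° × sin 205.9° = -0.334119.
δ = arcsin(-0.334119) = -19.52°.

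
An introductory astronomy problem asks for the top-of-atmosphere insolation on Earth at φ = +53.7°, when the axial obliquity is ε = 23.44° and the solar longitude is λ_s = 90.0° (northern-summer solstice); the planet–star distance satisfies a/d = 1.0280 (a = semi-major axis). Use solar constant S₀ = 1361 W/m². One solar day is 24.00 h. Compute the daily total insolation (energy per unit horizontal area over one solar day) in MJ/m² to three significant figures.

45.3 MJ/m²

Solar declination: sin δ = sin ε · sin λ_s = sin 23.44° × sin 90.0° = 0.39779, so δ = +23.440°.
cos H₀ = −tan(+53.7°) tan(+23.440°) = -0.5902, H₀ = 2.2021 rad.
Bracket: H₀ sin φ sin δ + cos φ cos δ sin H₀ = 2.2021×0.80593×0.39779 + 0.59201×0.91748×0.80723 = 0.705973 + 0.438453 = 1.144426.
Inverse-square distance factor (a/d)² = 1.0280² = 1.056784.
Q̄ = (S₀/π) × 1.056784 × [bracket] = (1361/π) × 1.056784 × 1.144426 = 523.94 W/m².
Daily total = Q̄ × 24.00 h × 3600 s/h = 523.94 × 24.00 × 3600 / 10⁶ = 45.27 MJ/m².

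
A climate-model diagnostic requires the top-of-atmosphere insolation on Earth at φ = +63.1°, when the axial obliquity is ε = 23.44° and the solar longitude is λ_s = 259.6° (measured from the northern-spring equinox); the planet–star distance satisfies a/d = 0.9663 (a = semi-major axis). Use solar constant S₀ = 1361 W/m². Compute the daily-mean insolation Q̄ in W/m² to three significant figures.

Q̄ ≈ 10.4 W/m²

Solar declination: sin δ = sin ε · sin λ_s = sin 23.44° × sin 259.6° = -0.39125, so δ = -23.033°.
cos H₀ = −tan(+63.1°) tan(-23.033°) = 0.8380, H₀ = 0.5772 rad.
Bracket: H₀ sin φ sin δ + cos φ cos δ sin H₀ = 0.5772×0.89180×-0.39125 + 0.45243×0.92028×0.54566 = -0.201395 + 0.227192 = 0.025797.
Inverse-square distance factor (a/d)² = 0.9663² = 0.933736.
Q̄ = (S₀/π) × 0.933736 × [bracket] = (1361/π) × 0.933736 × 0.025797 = 10.44 W/m².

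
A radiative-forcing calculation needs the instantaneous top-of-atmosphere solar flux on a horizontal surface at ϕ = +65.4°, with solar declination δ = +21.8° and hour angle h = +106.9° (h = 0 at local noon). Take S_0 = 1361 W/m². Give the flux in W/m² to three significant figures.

cos θ_z = sin ϕ sin δ + cos ϕ cos δ cos h = 0.337661 + -0.112360 = 0.225301.
Flux = S_0 · cos θ_z = 1361 × 0.225301 = 306.6 W/m².

307 W/m²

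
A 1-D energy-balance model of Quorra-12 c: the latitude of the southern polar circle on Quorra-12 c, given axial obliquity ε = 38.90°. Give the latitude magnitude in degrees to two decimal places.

The polar circle is the lowest latitude that experiences at least one full rotation of continuous darkness at the northern-summer solstice; it lies at |ϕ| = 90° − ε = 90° − 38.90° = 51.10°.

51.10°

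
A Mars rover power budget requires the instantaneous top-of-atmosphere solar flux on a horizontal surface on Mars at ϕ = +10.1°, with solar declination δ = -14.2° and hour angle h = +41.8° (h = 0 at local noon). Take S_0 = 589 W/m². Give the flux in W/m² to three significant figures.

394 W/m²

cos θ_z = sin ϕ sin δ + cos ϕ cos δ cos h = -0.043019 + 0.711499 = 0.668480.
Flux = S_0 · cos θ_z = 589 × 0.668480 = 393.7 W/m².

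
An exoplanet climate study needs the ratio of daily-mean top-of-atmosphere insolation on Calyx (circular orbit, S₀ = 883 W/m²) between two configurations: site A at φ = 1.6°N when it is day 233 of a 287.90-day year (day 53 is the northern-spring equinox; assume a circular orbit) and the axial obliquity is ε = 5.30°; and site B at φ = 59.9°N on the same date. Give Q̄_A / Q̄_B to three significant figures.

— Configuration A (φ=+1.6°):
Solar longitude: λ_s = 360° × (233 − 53)/287.90 = 225.078°.
sin δ = sin 5.30° × sin 225.078° = -0.06540, so δ = -3.750°.
cos H₀ = −tan(+1.6°) tan(-3.750°) = 0.0018, H₀ = 1.5690 rad.
Bracket: H₀ sin φ sin δ + cos φ cos δ sin H₀ = 1.5690×0.02792×-0.06540 + 0.99961×0.99786×1.00000 = -0.002865 + 0.997471 = 0.994606.
Q̄ = (S₀/π) × [bracket] = (883/π) × 0.994606 = 279.55 W/m².
— Configuration B (φ=+59.9°):
cos H₀ = −tan(+59.9°) tan(-3.750°) = 0.1131, H₀ = 1.4575 rad.
Bracket: H₀ sin φ sin δ + cos φ cos δ sin H₀ = 1.4575×0.86515×-0.06540 + 0.50151×0.99786×0.99359 = -0.082467 + 0.497229 = 0.414762.
Q̄ = (S₀/π) × [bracket] = (883/π) × 0.414762 = 116.58 W/m².
Ratio Q̄_A / Q̄_B = 279.55 / 116.58 = 2.398.

Q̄_A / Q̄_B ≈ 2.40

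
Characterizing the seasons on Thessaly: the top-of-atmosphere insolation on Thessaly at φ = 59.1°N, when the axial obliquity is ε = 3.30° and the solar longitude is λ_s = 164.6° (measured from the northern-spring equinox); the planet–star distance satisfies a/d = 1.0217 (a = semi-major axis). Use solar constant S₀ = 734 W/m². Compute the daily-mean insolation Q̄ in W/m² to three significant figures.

Solar declination: sin δ = sin ε · sin λ_s = sin 3.30° × sin 164.6° = 0.01529, so δ = +0.876°.
cos H₀ = −tan(+59.1°) tan(+0.876°) = -0.0255, H₀ = 1.5963 rad.
Bracket: H₀ sin φ sin δ + cos φ cos δ sin H₀ = 1.5963×0.85806×0.01529 + 0.51354×0.99988×0.99967 = 0.020943 + 0.513309 = 0.534252.
Inverse-square distance factor (a/d)² = 1.0217² = 1.043871.
Q̄ = (S₀/π) × 1.043871 × [bracket] = (734/π) × 1.043871 × 0.534252 = 130.3 W/m².

Q̄ ≈ 130 W/m²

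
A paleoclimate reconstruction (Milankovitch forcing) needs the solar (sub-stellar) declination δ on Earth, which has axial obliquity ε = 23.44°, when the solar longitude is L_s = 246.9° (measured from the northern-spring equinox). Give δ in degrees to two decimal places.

δ = -21.46°

sin δ = sin ε · sin L_s = sin 23.44° × sin 246.9° = -0.365894.
δ = arcsin(-0.365894) = -21.46°.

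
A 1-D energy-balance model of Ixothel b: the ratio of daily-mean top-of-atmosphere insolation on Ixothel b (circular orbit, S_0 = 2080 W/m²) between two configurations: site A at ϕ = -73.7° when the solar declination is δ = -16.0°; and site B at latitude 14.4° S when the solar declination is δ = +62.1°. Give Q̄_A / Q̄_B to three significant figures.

Q̄_A / Q̄_B ≈ 5.12

— Configuration A (ϕ=-73.7°):
cos h₀ = −tan(-73.7°) tan(-16.000°) = -0.9806, h₀ = 2.9443 rad.
Bracket: h₀ sin ϕ sin δ + cos ϕ cos δ sin h₀ = 2.9443×-0.95981×-0.27564 + 0.28067×0.96126×0.19606 = 0.778950 + 0.052896 = 0.831846.
Q̄ = (S_0/π) × [bracket] = (2080/π) × 0.831846 = 550.75 W/m².
— Configuration B (ϕ=-14.4°):
cos h₀ = −tan(-14.4°) tan(+62.100°) = 0.4849, h₀ = 1.0645 rad.
Bracket: h₀ sin ϕ sin δ + cos ϕ cos δ sin h₀ = 1.0645×-0.24869×0.88377 + 0.96858×0.46793×0.87455 = -0.233961 + 0.396370 = 0.162409.
Q̄ = (S_0/π) × [bracket] = (2080/π) × 0.162409 = 107.53 W/m².
Ratio Q̄_A / Q̄_B = 550.75 / 107.53 = 5.122.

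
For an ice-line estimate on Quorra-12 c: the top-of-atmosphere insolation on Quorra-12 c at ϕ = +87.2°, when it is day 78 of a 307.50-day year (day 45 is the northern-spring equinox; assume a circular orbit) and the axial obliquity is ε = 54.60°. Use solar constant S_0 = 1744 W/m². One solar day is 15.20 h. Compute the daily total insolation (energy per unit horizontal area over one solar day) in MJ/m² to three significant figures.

Solar longitude: L_s = 360° × (78 − 45)/307.50 = 38.634°.
sin δ = sin 54.60° × sin 38.634° = 0.50892, so δ = +30.592°.
cos h₀ = −tan(+87.2°) tan(+30.592°) = -12.0882 ≤ −1 ⇒ polar day, h₀ = π.
Bracket: h₀ sin ϕ sin δ + cos ϕ cos δ sin h₀ = 3.1416×0.99881×0.50892 + 0.04885×0.86081×0.00000 = 1.596920 + 0.000000 = 1.596920.
Q̄ = (S_0/π) × [bracket] = (1744/π) × 1.596920 = 886.50 W/m².
Daily total = Q̄ × 15.20 h × 3600 s/h = 886.50 × 15.20 × 3600 / 10⁶ = 48.51 MJ/m².

48.5 MJ/m²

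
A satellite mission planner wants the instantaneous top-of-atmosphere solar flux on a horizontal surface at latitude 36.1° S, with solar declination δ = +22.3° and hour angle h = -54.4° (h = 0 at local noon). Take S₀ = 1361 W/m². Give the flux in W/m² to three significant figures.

288 W/m²

cos θ_z = sin φ sin δ + cos φ cos δ cos h = -0.223574 + 0.435172 = 0.211598.
Flux = S₀ · cos θ_z = 1361 × 0.211598 = 288.0 W/m².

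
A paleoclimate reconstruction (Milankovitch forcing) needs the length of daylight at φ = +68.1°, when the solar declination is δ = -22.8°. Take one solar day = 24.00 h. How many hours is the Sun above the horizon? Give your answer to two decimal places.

cos H₀ = −tan φ · tan δ = 1.0457 ≥ 1, so the Sun never rises (polar night) and H₀ = 0.
Daylight = 2H₀/(2π) × 24.00 h = (0.0000/π) × 24.00 = 0.00 h.

0.00 h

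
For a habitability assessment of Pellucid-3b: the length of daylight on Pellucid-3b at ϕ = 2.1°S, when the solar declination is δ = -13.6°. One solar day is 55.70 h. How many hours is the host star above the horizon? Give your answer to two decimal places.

28.01 h

cos h₀ = −tan ϕ · tan δ = −tan(-2.1°) × tan(-13.600°) = -0.0089, so h₀ = 1.5797 rad = 90.51°.
Daylight = 2h₀/(2π) × 55.70 h = (1.5797/π) × 55.70 = 28.01 h.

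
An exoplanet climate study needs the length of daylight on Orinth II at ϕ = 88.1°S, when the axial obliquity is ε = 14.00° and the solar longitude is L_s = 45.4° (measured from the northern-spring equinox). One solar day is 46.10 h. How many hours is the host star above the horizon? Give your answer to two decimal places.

0.00 h

Solar declination: sin δ = sin ε · sin L_s = sin 14.00° × sin 45.4° = 0.17225, so δ = +9.919°.
cos h₀ = −tan ϕ · tan δ = 5.2713 ≥ 1, so the host star never rises (polar night) and h₀ = 0.
Daylight = 2h₀/(2π) × 46.10 h = (0.0000/π) × 46.10 = 0.00 h.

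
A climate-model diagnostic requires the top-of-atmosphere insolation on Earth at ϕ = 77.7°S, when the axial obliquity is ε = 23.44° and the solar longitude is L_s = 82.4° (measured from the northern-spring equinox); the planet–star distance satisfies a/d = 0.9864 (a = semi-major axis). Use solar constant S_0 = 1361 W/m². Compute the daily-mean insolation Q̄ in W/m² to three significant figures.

Solar declination: sin δ = sin ε · sin L_s = sin 23.44° × sin 82.4° = 0.39429, so δ = +23.222°.
cos h₀ = −tan(-77.7°) tan(+23.222°) = 1.9678 ≥ 1 ⇒ polar night, h₀ = 0 and Q̄ = 0.
Inverse-square distance factor (a/d)² = 0.9864² = 0.972985.

Q̄ ≈ 0.00 W/m²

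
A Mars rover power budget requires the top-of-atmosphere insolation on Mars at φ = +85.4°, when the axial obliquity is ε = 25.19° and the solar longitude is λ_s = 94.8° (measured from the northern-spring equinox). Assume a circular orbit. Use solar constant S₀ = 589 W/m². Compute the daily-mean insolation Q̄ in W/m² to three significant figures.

Q̄ ≈ 249 W/m²

Solar declination: sin δ = sin ε · sin λ_s = sin 25.19° × sin 94.8° = 0.42413, so δ = +25.096°.
cos H₀ = −tan(+85.4°) tan(+25.096°) = -5.8209 ≤ −1 ⇒ polar day, H₀ = π.
Bracket: H₀ sin φ sin δ + cos φ cos δ sin H₀ = 3.1416×0.99678×0.42413 + 0.08020×0.90560×0.00000 = 1.328156 + 0.000000 = 1.328156.
Q̄ = (S₀/π) × [bracket] = (589/π) × 1.328156 = 249.0 W/m².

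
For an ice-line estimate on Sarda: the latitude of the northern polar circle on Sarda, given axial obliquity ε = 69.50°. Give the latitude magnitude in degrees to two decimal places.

The polar circle is the lowest latitude that experiences at least one full rotation of continuous daylight at the northern-summer solstice; it lies at |φ| = 90° − ε = 90° − 69.50° = 20.50°.

20.50°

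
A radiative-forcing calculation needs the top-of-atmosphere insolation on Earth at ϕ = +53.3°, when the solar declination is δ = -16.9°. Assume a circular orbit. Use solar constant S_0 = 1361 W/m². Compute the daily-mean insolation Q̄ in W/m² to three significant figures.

Q̄ ≈ 110 W/m²

cos h₀ = −tan(+53.3°) tan(-16.900°) = 0.4076, h₀ = 1.1510 rad.
Bracket: h₀ sin ϕ sin δ + cos ϕ cos δ sin h₀ = 1.1510×0.80178×-0.29070 + 0.59763×0.95681×0.91316 = -0.268272 + 0.522162 = 0.253890.
Q̄ = (S_0/π) × [bracket] = (1361/π) × 0.253890 = 110.0 W/m².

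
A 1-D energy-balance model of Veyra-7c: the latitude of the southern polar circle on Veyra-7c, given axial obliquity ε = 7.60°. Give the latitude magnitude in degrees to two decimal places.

82.40°

The polar circle is the lowest latitude that experiences at least one full rotation of continuous darkness at the northern-summer solstice; it lies at |ϕ| = 90° − ε = 90° − 7.60° = 82.40°.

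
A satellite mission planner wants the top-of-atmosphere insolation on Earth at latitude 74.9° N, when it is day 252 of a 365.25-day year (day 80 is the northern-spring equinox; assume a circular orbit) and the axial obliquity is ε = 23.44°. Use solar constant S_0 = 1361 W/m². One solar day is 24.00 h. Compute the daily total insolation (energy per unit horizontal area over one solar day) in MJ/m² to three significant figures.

14.2 MJ/m²

Solar longitude: L_s = 360° × (252 − 80)/365.25 = 169.528°.
sin δ = sin 23.44° × sin 169.528° = 0.07230, so δ = +4.146°.
cos h₀ = −tan(+74.9°) tan(+4.146°) = -0.2687, h₀ = 1.8428 rad.
Bracket: h₀ sin ϕ sin δ + cos ϕ cos δ sin h₀ = 1.8428×0.96547×0.07230 + 0.26050×0.99738×0.96323 = 0.128634 + 0.250264 = 0.378898.
Q̄ = (S_0/π) × [bracket] = (1361/π) × 0.378898 = 164.15 W/m².
Daily total = Q̄ × 24.00 h × 3600 s/h = 164.15 × 24.00 × 3600 / 10⁶ = 14.18 MJ/m².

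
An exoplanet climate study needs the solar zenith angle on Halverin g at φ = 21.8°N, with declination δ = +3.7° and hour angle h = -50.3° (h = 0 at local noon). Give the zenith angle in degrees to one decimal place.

θ_z = 52.0°

cos θ_z = sin φ sin δ + cos φ cos δ cos h = 0.023965 + 0.591851 = 0.615816.
θ_z = arccos(0.615816) = 52.0°.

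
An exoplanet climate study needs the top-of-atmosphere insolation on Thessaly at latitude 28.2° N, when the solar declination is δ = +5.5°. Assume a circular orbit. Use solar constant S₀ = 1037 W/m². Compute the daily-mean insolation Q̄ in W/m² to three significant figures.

Q̄ ≈ 313 W/m²

cos H₀ = −tan(+28.2°) tan(+5.500°) = -0.0516, H₀ = 1.6224 rad.
Bracket: H₀ sin φ sin δ + cos φ cos δ sin H₀ = 1.6224×0.47255×0.09585 + 0.88130×0.99540×0.99867 = 0.073485 + 0.876079 = 0.949564.
Q̄ = (S₀/π) × [bracket] = (1037/π) × 0.949564 = 313.4 W/m².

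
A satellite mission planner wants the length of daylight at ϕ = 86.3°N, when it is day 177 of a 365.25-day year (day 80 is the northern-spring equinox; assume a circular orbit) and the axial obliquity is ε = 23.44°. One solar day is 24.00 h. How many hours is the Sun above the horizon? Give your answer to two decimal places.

24.00 h

Solar longitude: L_s = 360° × (177 − 80)/365.25 = 95.606°.
sin δ = sin 23.44° × sin 95.606° = 0.39589, so δ = +23.321°.
Sunrise equation: cos h₀ = −tan ϕ · tan δ = -6.6666 ≤ −1, so the Sun never sets (polar day) and h₀ = π.
Daylight = 2h₀/(2π) × 24.00 h = (3.1416/π) × 24.00 = 24.00 h.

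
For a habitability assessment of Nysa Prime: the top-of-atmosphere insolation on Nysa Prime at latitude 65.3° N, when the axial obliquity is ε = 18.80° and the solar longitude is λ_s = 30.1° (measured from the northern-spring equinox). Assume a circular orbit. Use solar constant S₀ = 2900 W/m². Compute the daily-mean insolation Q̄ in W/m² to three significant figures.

Solar declination: sin δ = sin ε · sin λ_s = sin 18.80° × sin 30.1° = 0.16162, so δ = +9.301°.
cos H₀ = −tan(+65.3°) tan(+9.301°) = -0.3561, H₀ = 1.9349 rad.
Bracket: H₀ sin φ sin δ + cos φ cos δ sin H₀ = 1.9349×0.90851×0.16162 + 0.41787×0.98685×0.93446 = 0.284108 + 0.385348 = 0.669456.
Q̄ = (S₀/π) × [bracket] = (2900/π) × 0.669456 = 618.0 W/m².

Q̄ ≈ 618 W/m²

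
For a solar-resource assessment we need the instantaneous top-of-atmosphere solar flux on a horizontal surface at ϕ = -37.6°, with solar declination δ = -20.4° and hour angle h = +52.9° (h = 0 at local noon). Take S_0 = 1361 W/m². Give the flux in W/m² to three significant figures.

cos θ_z = sin ϕ sin δ + cos ϕ cos δ cos h = 0.212680 + 0.447942 = 0.660622.
Flux = S_0 · cos θ_z = 1361 × 0.660622 = 899.1 W/m².

899 W/m²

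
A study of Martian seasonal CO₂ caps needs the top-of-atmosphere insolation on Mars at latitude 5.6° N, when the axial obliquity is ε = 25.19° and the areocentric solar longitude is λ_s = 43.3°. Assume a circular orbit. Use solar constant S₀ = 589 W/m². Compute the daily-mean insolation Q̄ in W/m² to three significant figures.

sin δ = sin 25.19° × sin 43.3° = 0.29190, so δ = +16.972°.
cos H₀ = −tan(+5.6°) tan(+16.972°) = -0.0299, H₀ = 1.6007 rad.
Bracket: H₀ sin φ sin δ + cos φ cos δ sin H₀ = 1.6007×0.09758×0.29190 + 0.99523×0.95645×0.99955 = 0.045594 + 0.951459 = 0.997053.
Q̄ = (S₀/π) × [bracket] = (589/π) × 0.997053 = 186.9 W/m².

Q̄ ≈ 187 W/m²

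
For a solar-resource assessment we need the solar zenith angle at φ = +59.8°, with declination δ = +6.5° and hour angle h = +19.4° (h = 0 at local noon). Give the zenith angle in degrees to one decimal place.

θ_z = 55.3°

cos θ_z = sin φ sin δ + cos φ cos δ cos h = 0.097839 + 0.471410 = 0.569249.
θ_z = arccos(0.569249) = 55.3°.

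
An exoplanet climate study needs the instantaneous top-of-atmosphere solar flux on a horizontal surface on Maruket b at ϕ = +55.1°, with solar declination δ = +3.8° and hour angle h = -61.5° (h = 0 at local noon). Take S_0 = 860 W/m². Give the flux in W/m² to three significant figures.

281 W/m²

cos θ_z = sin ϕ sin δ + cos ϕ cos δ cos h = 0.054355 + 0.272404 = 0.326759.
Flux = S_0 · cos θ_z = 860 × 0.326759 = 281.0 W/m².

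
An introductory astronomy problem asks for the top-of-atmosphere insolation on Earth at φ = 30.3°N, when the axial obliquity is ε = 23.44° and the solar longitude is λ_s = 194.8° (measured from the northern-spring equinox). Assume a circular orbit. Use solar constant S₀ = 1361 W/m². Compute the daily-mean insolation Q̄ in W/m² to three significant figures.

Solar declination: sin δ = sin ε · sin λ_s = sin 23.44° × sin 194.8° = -0.10161, so δ = -5.832°.
cos H₀ = −tan(+30.3°) tan(-5.832°) = 0.0597, H₀ = 1.5111 rad.
Bracket: H₀ sin φ sin δ + cos φ cos δ sin H₀ = 1.5111×0.50453×-0.10161 + 0.86340×0.99482×0.99822 = -0.077467 + 0.857399 = 0.779932.
Q̄ = (S₀/π) × [bracket] = (1361/π) × 0.779932 = 337.9 W/m².

Q̄ ≈ 338 W/m²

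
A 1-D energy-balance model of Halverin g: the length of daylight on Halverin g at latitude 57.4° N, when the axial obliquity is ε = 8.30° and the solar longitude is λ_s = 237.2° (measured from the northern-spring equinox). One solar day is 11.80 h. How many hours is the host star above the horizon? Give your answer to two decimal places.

Solar declination: sin δ = sin ε · sin λ_s = sin 8.30° × sin 237.2° = -0.12134, so δ = -6.970°.
cos H₀ = −tan φ · tan δ = −tan(+57.4°) × tan(-6.970°) = 0.1911, so H₀ = 1.3785 rad = 78.98°.
Daylight = 2H₀/(2π) × 11.80 h = (1.3785/π) × 11.80 = 5.18 h.

5.18 h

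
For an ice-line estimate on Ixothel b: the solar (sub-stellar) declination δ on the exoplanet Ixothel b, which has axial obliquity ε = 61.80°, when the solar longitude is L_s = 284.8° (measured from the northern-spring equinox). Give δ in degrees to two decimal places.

sin δ = sin ε · sin L_s = sin 61.80° × sin 284.8° = -0.852065.
δ = arcsin(-0.852065) = -58.44°.

δ = -58.44°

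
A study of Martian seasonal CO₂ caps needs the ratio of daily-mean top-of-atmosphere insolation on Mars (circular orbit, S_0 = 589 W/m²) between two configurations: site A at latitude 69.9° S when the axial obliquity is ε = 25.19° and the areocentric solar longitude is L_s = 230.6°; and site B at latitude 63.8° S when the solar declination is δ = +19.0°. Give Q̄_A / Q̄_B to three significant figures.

— Configuration A (ϕ=-69.9°):
sin δ = sin 25.19° × sin 230.6° = -0.32889, so δ = -19.202°.
cos h₀ = −tan(-69.9°) tan(-19.202°) = -0.9517, h₀ = 2.8295 rad.
Bracket: h₀ sin ϕ sin δ + cos ϕ cos δ sin h₀ = 2.8295×-0.93909×-0.32889 + 0.34366×0.94437×0.30708 = 0.873912 + 0.099660 = 0.973572.
Q̄ = (S_0/π) × [bracket] = (589/π) × 0.973572 = 182.53 W/m².
— Configuration B (ϕ=-63.8°):
cos h₀ = −tan(-63.8°) tan(+19.000°) = 0.6998, h₀ = 0.7957 rad.
Bracket: h₀ sin ϕ sin δ + cos ϕ cos δ sin h₀ = 0.7957×-0.89726×0.32557 + 0.44151×0.94552×0.71437 = -0.232441 + 0.298218 = 0.065777.
Q̄ = (S_0/π) × [bracket] = (589/π) × 0.065777 = 12.332 W/m².
Ratio Q̄_A / Q̄_B = 182.53 / 12.332 = 14.80.

Q̄_A / Q̄_B ≈ 14.8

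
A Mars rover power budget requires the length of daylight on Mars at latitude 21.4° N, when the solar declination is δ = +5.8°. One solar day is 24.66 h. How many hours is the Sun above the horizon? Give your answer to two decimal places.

12.64 h

cos H₀ = −tan φ · tan δ = −tan(+21.4°) × tan(+5.800°) = -0.0398, so H₀ = 1.6106 rad = 92.28°.
Daylight = 2H₀/(2π) × 24.66 h = (1.6106/π) × 24.66 = 12.64 h.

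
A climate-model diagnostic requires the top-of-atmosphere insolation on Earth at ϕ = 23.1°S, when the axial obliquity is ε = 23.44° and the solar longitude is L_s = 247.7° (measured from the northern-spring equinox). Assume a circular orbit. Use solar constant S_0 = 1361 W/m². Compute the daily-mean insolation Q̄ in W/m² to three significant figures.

Q̄ ≈ 474 W/m²

Solar declination: sin δ = sin ε · sin L_s = sin 23.44° × sin 247.7° = -0.36804, so δ = -21.595°.
cos h₀ = −tan(-23.1°) tan(-21.595°) = -0.1688, h₀ = 1.7404 rad.
Bracket: h₀ sin ϕ sin δ + cos ϕ cos δ sin h₀ = 1.7404×-0.39234×-0.36804 + 0.91982×0.92981×0.98564 = 0.251308 + 0.842976 = 1.094284.
Q̄ = (S_0/π) × [bracket] = (1361/π) × 1.094284 = 474.1 W/m².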